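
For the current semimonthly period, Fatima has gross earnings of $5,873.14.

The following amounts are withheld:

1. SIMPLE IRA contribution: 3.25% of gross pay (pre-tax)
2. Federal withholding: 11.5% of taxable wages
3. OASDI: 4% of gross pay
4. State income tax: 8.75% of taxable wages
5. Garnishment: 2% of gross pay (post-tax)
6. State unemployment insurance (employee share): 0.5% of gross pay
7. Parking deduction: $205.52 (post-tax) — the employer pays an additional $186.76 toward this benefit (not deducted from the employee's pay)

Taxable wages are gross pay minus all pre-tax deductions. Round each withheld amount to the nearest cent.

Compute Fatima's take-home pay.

$3,944.32

SIMPLE IRA contribution: $5,873.14 × 0.0325 = $190.88
Taxable wages = $5,873.14 − $190.88 = $5,682.26
Federal withholding: $5,682.26 × 0.115 = $653.46
State income tax: $5,682.26 × 0.0875 = $497.20
State unemployment insurance (employee share): $5,873.14 × 0.005 = $29.37
OASDI: $5,873.14 × 0.04 = $234.93
Parking deduction: $205.52
Garnishment: $5,873.14 × 0.02 = $117.46
(Employer's $186.76 toward parking deduction is not withheld from the employee.)
Total deductions = $190.88 + $653.46 + $497.20 + $29.37 + $234.93 + $205.52 + $117.46 = $1,928.82
Net pay = $5,873.14 − $1,928.82 = $3,944.32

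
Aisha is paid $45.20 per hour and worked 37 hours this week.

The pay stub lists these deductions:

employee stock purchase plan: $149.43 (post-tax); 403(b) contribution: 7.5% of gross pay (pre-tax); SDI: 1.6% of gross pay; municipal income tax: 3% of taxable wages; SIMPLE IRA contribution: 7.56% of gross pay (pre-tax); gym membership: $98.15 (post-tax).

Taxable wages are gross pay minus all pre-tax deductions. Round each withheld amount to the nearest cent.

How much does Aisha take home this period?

$1103.58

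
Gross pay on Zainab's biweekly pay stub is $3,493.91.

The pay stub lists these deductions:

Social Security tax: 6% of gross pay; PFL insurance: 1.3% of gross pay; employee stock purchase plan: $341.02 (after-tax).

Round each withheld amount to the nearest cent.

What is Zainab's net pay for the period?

PFL insurance: $3,493.91 × 0.013 = $45.42
Social Security tax: $3,493.91 × 0.06 = $209.63
Employee stock purchase plan: $341.02
Total deductions = $45.42 + $209.63 + $341.02 = $596.07
Net pay = $3,493.91 − $596.07 = $2,897.84

$2,897.84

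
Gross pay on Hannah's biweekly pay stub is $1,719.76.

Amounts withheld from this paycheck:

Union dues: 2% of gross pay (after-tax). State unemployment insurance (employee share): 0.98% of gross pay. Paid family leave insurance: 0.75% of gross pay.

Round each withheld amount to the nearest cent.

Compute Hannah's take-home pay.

$1,655.61

State unemployment insurance (employee share): $1,719.76 × 0.0098 = $16.85
Paid family leave insurance: $1,719.76 × 0.0075 = $12.90
Union dues: $1,719.76 × 0.02 = $34.40
Total deductions = $16.85 + $12.90 + $34.40 = $64.15
Net pay = $1,719.76 − $64.15 = $1,655.61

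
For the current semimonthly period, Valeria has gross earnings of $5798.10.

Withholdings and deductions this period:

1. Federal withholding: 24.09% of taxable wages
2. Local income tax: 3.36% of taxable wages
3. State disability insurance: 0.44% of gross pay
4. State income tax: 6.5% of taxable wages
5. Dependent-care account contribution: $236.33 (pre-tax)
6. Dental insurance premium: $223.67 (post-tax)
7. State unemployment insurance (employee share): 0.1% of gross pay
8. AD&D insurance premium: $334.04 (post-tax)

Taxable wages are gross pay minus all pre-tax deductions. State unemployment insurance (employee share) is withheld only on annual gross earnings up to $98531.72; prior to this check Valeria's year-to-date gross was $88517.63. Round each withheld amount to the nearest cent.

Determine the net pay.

Dependent-care account contribution: $236.33
Taxable wages = $5798.10 − $236.33 = $5561.77
Federal withholding: $5561.77 × 0.2409 = $1339.83
State income tax: $5561.77 × 0.065 = $361.52
Local income tax: $5561.77 × 0.0336 = $186.88
State unemployment insurance (employee share): cap not yet reached, full $5798.10 is subject → $5798.10 × 0.001 = $5.80
State disability insurance: $5798.10 × 0.0044 = $25.51
AD&D insurance premium: $334.04
Dental insurance premium: $223.67
Total deductions = $236.33 + $1339.83 + $361.52 + $186.88 + $5.80 + $25.51 + $334.04 + $223.67 = $2713.58
Net pay = $5798.10 − $2713.58 = $3084.52

$3084.52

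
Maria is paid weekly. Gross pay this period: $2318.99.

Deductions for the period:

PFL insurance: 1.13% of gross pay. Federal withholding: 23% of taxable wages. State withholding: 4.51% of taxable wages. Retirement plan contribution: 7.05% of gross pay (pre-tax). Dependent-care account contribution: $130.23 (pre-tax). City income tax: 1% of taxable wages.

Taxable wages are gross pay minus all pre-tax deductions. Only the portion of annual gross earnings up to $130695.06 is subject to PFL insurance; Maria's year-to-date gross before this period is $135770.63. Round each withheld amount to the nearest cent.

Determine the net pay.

$1447.87

Dependent-care account contribution: $130.23
Retirement plan contribution: $2318.99 × 0.0705 = $163.49
Pre-tax total = $130.23 + $163.49 = $293.72
Taxable wages = $2318.99 − $293.72 = $2025.27
State withholding: $2025.27 × 0.0451 = $91.34
Federal withholding: $2025.27 × 0.23 = $465.81
City income tax: $2025.27 × 0.01 = $20.25
PFL insurance: annual cap $130695.06 already reached (YTD $135770.63), so $0.00
Total deductions = $130.23 + $163.49 + $91.34 + $465.81 + $20.25 + $0.00 = $871.12
Net pay = $2318.99 − $871.12 = $1447.87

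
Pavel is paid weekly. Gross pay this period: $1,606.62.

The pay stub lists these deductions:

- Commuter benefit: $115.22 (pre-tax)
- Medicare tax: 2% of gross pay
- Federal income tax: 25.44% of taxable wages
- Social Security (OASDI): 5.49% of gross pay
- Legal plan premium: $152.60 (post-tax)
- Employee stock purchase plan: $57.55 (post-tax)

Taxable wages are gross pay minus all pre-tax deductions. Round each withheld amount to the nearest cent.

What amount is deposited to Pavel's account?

Commuter benefit: $115.22
Taxable wages = $1,606.62 − $115.22 = $1,491.40
Federal income tax: $1,491.40 × 0.2544 = $379.41
Social Security (OASDI): $1,606.62 × 0.0549 = $88.20
Medicare tax: $1,606.62 × 0.02 = $32.13
Employee stock purchase plan: $57.55
Legal plan premium: $152.60
Total deductions = $115.22 + $379.41 + $88.20 + $32.13 + $57.55 + $152.60 = $825.11
Net pay = $1,606.62 − $825.11 = $781.51

$781.51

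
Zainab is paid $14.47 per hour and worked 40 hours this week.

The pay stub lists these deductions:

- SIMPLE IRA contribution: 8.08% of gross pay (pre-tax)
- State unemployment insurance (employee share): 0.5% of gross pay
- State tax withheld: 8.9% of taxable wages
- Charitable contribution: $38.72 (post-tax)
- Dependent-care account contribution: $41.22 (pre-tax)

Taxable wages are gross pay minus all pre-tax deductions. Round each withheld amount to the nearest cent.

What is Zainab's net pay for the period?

Gross pay: 40 × $14.47 = $578.80
Dependent-care account contribution: $41.22
SIMPLE IRA contribution: $578.80 × 0.0808 = $46.77
Pre-tax total = $41.22 + $46.77 = $87.99
Taxable wages = $578.80 − $87.99 = $490.81
State tax withheld: $490.81 × 0.089 = $43.68
State unemployment insurance (employee share): $578.80 × 0.005 = $2.89
Charitable contribution: $38.72
Total deductions = $41.22 + $46.77 + $43.68 + $2.89 + $38.72 = $173.28
Net pay = $578.80 − $173.28 = $405.52

$405.52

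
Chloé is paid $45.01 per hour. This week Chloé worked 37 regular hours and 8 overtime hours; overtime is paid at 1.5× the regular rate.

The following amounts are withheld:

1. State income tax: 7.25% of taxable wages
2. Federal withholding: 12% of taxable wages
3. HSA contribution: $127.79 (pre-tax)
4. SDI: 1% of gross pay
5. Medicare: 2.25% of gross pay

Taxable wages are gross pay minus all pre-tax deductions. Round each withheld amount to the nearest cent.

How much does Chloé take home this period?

$1606.08

Regular pay: 37 × $45.01 = $1665.37
Overtime pay: 8 × $45.01 × 1.5 = $540.12
Gross pay = $1665.37 + $540.12 = $2205.49
HSA contribution: $127.79
Taxable wages = $2205.49 − $127.79 = $2077.70
Federal withholding: $2077.70 × 0.12 = $249.32
State income tax: $2077.70 × 0.0725 = $150.63
SDI: $2205.49 × 0.01 = $22.05
Medicare: $2205.49 × 0.0225 = $49.62
Total deductions = $127.79 + $249.32 + $150.63 + $22.05 + $49.62 = $599.41
Net pay = $2205.49 − $599.41 = $1606.08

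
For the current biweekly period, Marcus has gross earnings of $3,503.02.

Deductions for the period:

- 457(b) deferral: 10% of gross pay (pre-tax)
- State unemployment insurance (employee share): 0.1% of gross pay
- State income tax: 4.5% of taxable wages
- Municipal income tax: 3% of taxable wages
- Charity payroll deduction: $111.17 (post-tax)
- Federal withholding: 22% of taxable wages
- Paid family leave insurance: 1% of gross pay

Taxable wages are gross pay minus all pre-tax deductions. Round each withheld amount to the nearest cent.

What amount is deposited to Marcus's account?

$2,072.97

457(b) deferral: $3,503.02 × 0.1 = $350.30
Taxable wages = $3,503.02 − $350.30 = $3,152.72
Federal withholding: $3,152.72 × 0.22 = $693.60
State income tax: $3,152.72 × 0.045 = $141.87
Municipal income tax: $3,152.72 × 0.03 = $94.58
Paid family leave insurance: $3,503.02 × 0.01 = $35.03
State unemployment insurance (employee share): $3,503.02 × 0.001 = $3.50
Charity payroll deduction: $111.17
Total deductions = $350.30 + $693.60 + $141.87 + $94.58 + $35.03 + $3.50 + $111.17 = $1,430.05
Net pay = $3,503.02 − $1,430.05 = $2,072.97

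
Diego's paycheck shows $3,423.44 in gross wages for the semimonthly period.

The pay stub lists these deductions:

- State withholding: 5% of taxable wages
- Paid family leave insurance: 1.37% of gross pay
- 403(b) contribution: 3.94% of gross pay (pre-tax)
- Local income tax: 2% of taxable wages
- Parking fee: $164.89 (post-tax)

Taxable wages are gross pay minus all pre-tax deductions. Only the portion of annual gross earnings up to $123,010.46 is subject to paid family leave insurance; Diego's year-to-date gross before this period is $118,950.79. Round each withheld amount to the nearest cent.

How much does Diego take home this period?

$2,846.57

403(b) contribution: $3,423.44 × 0.0394 = $134.88
Taxable wages = $3,423.44 − $134.88 = $3,288.56
State withholding: $3,288.56 × 0.05 = $164.43
Local income tax: $3,288.56 × 0.02 = $65.77
Paid family leave insurance: cap not yet reached, full $3,423.44 is subject → $3,423.44 × 0.0137 = $46.90
Parking fee: $164.89
Total deductions = $134.88 + $164.43 + $65.77 + $46.90 + $164.89 = $576.87
Net pay = $3,423.44 − $576.87 = $2,846.57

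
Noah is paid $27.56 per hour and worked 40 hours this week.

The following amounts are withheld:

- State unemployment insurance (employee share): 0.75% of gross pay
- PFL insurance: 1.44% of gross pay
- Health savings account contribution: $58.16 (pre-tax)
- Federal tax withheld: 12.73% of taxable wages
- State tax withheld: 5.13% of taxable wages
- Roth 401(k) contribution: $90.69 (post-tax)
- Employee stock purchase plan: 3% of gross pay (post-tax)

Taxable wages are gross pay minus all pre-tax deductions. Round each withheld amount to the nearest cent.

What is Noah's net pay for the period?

Gross pay: 40 × $27.56 = $1102.40
Health savings account contribution: $58.16
Taxable wages = $1102.40 − $58.16 = $1044.24
Federal tax withheld: $1044.24 × 0.1273 = $132.93
State tax withheld: $1044.24 × 0.0513 = $53.57
PFL insurance: $1102.40 × 0.0144 = $15.87
State unemployment insurance (employee share): $1102.40 × 0.0075 = $8.27
Employee stock purchase plan: $1102.40 × 0.03 = $33.07
Roth 401(k) contribution: $90.69
Total deductions = $58.16 + $132.93 + $53.57 + $15.87 + $8.27 + $33.07 + $90.69 = $392.56
Net pay = $1102.40 − $392.56 = $709.84

$709.84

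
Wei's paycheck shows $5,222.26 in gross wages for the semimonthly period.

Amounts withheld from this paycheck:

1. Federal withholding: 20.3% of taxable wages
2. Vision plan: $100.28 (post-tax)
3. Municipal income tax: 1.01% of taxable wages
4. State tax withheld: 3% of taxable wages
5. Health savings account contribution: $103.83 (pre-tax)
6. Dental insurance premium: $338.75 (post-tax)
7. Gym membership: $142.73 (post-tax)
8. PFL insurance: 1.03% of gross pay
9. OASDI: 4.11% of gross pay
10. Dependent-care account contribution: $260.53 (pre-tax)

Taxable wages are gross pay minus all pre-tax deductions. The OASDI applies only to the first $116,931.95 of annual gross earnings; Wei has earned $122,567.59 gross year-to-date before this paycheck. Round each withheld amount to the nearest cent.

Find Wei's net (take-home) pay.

$3,041.40

Health savings account contribution: $103.83
Dependent-care account contribution: $260.53
Pre-tax total = $103.83 + $260.53 = $364.36
Taxable wages = $5,222.26 − $364.36 = $4,857.90
State tax withheld: $4,857.90 × 0.03 = $145.74
Municipal income tax: $4,857.90 × 0.0101 = $49.06
Federal withholding: $4,857.90 × 0.203 = $986.15
OASDI: annual cap $116,931.95 already reached (YTD $122,567.59), so $0.00
PFL insurance: $5,222.26 × 0.0103 = $53.79
Dental insurance premium: $338.75
Vision plan: $100.28
Gym membership: $142.73
Total deductions = $103.83 + $260.53 + $145.74 + $49.06 + $986.15 + $0.00 + $53.79 + $338.75 + $100.28 + $142.73 = $2,180.86
Net pay = $5,222.26 − $2,180.86 = $3,041.40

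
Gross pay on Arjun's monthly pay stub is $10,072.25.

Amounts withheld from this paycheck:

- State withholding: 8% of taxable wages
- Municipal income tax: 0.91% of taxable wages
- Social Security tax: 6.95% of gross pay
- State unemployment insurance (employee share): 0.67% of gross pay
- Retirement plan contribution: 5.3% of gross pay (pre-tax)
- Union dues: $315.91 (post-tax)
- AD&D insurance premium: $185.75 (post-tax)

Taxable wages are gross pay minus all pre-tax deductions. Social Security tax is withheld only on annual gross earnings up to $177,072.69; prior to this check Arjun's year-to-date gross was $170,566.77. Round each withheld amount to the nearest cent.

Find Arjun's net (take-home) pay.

Retirement plan contribution: $10,072.25 × 0.053 = $533.83
Taxable wages = $10,072.25 − $533.83 = $9,538.42
State withholding: $9,538.42 × 0.08 = $763.07
Municipal income tax: $9,538.42 × 0.0091 = $86.80
State unemployment insurance (employee share): $10,072.25 × 0.0067 = $67.48
Social Security tax: only $177,072.69 − $170,566.77 = $6,505.92 of this check is subject → $6,505.92 × 0.0695 = $452.16
Union dues: $315.91
AD&D insurance premium: $185.75
Total deductions = $533.83 + $763.07 + $86.80 + $67.48 + $452.16 + $315.91 + $185.75 = $2,405.00
Net pay = $10,072.25 − $2,405.00 = $7,667.25

$7,667.25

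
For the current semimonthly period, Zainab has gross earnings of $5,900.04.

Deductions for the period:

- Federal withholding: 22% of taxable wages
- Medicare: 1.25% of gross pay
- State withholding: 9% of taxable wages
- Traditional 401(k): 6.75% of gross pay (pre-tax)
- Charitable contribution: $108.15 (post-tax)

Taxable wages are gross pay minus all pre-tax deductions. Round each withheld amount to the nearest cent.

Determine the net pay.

$3,614.34

Traditional 401(k): $5,900.04 × 0.0675 = $398.25
Taxable wages = $5,900.04 − $398.25 = $5,501.79
Federal withholding: $5,501.79 × 0.22 = $1,210.39
State withholding: $5,501.79 × 0.09 = $495.16
Medicare: $5,900.04 × 0.0125 = $73.75
Charitable contribution: $108.15
Total deductions = $398.25 + $1,210.39 + $495.16 + $73.75 + $108.15 = $2,285.70
Net pay = $5,900.04 − $2,285.70 = $3,614.34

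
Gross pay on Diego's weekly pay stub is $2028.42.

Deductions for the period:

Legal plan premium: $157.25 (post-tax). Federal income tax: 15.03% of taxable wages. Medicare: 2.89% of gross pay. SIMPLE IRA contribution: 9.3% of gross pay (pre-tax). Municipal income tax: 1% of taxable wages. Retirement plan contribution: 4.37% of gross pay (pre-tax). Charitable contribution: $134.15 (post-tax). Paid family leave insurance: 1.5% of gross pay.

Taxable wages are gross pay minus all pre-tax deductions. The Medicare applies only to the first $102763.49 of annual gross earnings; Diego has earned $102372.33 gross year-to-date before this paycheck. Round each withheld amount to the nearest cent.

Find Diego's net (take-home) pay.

SIMPLE IRA contribution: $2028.42 × 0.093 = $188.64
Retirement plan contribution: $2028.42 × 0.0437 = $88.64
Pre-tax total = $188.64 + $88.64 = $277.28
Taxable wages = $2028.42 − $277.28 = $1751.14
Municipal income tax: $1751.14 × 0.01 = $17.51
Federal income tax: $1751.14 × 0.1503 = $263.20
Medicare: only $102763.49 − $102372.33 = $391.16 of this check is subject → $391.16 × 0.0289 = $11.30
Paid family leave insurance: $2028.42 × 0.015 = $30.43
Legal plan premium: $157.25
Charitable contribution: $134.15
Total deductions = $188.64 + $88.64 + $17.51 + $263.20 + $11.30 + $30.43 + $157.25 + $134.15 = $891.12
Net pay = $2028.42 − $891.12 = $1137.30

$1137.30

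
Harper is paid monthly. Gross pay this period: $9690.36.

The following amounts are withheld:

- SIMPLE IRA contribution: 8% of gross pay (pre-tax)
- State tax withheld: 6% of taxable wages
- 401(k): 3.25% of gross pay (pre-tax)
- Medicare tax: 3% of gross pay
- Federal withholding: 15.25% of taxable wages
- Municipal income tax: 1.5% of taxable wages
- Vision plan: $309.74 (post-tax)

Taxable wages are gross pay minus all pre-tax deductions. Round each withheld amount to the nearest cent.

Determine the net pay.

$6043.20

SIMPLE IRA contribution: $9690.36 × 0.08 = $775.23
401(k): $9690.36 × 0.0325 = $314.94
Pre-tax total = $775.23 + $314.94 = $1090.17
Taxable wages = $9690.36 − $1090.17 = $8600.19
Federal withholding: $8600.19 × 0.1525 = $1311.53
Municipal income tax: $8600.19 × 0.015 = $129.00
State tax withheld: $8600.19 × 0.06 = $516.01
Medicare tax: $9690.36 × 0.03 = $290.71
Vision plan: $309.74
Total deductions = $775.23 + $314.94 + $1311.53 + $129.00 + $516.01 + $290.71 + $309.74 = $3647.16
Net pay = $9690.36 − $3647.16 = $6043.20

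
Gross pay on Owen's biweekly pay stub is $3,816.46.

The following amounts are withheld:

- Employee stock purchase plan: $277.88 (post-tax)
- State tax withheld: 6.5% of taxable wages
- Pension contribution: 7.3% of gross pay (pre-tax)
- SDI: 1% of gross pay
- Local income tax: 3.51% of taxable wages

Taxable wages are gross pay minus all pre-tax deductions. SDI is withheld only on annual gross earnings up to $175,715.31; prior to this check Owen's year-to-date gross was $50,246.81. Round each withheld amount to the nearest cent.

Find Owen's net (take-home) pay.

$2,867.68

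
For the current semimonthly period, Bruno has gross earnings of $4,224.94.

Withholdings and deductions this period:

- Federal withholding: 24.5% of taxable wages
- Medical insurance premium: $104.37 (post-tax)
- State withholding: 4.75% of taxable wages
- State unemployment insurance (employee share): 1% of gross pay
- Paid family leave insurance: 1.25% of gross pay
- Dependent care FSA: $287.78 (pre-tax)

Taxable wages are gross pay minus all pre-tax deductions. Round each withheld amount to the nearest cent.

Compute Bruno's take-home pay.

$2,586.11

Dependent care FSA: $287.78
Taxable wages = $4,224.94 − $287.78 = $3,937.16
State withholding: $3,937.16 × 0.0475 = $187.02
Federal withholding: $3,937.16 × 0.245 = $964.60
Paid family leave insurance: $4,224.94 × 0.0125 = $52.81
State unemployment insurance (employee share): $4,224.94 × 0.01 = $42.25
Medical insurance premium: $104.37
Total deductions = $287.78 + $187.02 + $964.60 + $52.81 + $42.25 + $104.37 = $1,638.83
Net pay = $4,224.94 − $1,638.83 = $2,586.11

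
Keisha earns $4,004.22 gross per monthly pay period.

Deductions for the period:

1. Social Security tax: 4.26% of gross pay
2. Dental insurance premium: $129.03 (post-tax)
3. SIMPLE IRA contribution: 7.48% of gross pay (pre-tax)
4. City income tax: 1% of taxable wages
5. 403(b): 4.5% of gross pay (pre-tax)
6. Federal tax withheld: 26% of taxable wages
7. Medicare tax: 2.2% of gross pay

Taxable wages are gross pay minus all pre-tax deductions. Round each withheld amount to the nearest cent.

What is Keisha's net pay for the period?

$2,185.19

403(b): $4,004.22 × 0.045 = $180.19
SIMPLE IRA contribution: $4,004.22 × 0.0748 = $299.52
Pre-tax total = $180.19 + $299.52 = $479.71
Taxable wages = $4,004.22 − $479.71 = $3,524.51
Federal tax withheld: $3,524.51 × 0.26 = $916.37
City income tax: $3,524.51 × 0.01 = $35.25
Social Security tax: $4,004.22 × 0.0426 = $170.58
Medicare tax: $4,004.22 × 0.022 = $88.09
Dental insurance premium: $129.03
Total deductions = $180.19 + $299.52 + $916.37 + $35.25 + $170.58 + $88.09 + $129.03 = $1,819.03
Net pay = $4,004.22 − $1,819.03 = $2,185.19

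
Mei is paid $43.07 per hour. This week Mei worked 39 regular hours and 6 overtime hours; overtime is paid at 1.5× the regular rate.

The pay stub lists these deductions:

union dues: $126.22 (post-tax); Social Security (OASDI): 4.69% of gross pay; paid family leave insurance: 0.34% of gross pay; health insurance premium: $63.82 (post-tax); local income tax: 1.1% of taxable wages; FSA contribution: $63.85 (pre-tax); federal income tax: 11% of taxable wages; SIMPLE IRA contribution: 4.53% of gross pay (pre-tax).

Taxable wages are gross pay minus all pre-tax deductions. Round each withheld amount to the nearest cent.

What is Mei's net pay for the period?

$1,384.74

Regular pay: 39 × $43.07 = $1,679.73
Overtime pay: 6 × $43.07 × 1.5 = $387.63
Gross pay = $1,679.73 + $387.63 = $2,067.36
FSA contribution: $63.85
SIMPLE IRA contribution: $2,067.36 × 0.0453 = $93.65
Pre-tax total = $63.85 + $93.65 = $157.50
Taxable wages = $2,067.36 − $157.50 = $1,909.86
Local income tax: $1,909.86 × 0.011 = $21.01
Federal income tax: $1,909.86 × 0.11 = $210.08
Social Security (OASDI): $2,067.36 × 0.0469 = $96.96
Paid family leave insurance: $2,067.36 × 0.0034 = $7.03
Union dues: $126.22
Health insurance premium: $63.82
Total deductions = $63.85 + $93.65 + $21.01 + $210.08 + $96.96 + $7.03 + $126.22 + $63.82 = $682.62
Net pay = $2,067.36 − $682.62 = $1,384.74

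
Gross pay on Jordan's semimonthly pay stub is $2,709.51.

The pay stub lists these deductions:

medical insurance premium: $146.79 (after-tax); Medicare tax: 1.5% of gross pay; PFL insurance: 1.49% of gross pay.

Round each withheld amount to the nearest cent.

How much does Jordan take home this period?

Medicare tax: $2,709.51 × 0.015 = $40.64
PFL insurance: $2,709.51 × 0.0149 = $40.37
Medical insurance premium: $146.79
Total deductions = $40.64 + $40.37 + $146.79 = $227.80
Net pay = $2,709.51 − $227.80 = $2,481.71

$2,481.71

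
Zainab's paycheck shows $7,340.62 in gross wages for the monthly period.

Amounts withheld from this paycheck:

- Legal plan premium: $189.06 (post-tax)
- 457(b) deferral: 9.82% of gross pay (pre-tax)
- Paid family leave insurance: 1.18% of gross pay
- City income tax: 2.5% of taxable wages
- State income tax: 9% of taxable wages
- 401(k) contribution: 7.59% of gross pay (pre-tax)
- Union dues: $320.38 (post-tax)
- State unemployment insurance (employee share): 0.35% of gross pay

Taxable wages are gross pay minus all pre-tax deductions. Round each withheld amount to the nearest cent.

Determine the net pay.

401(k) contribution: $7,340.62 × 0.0759 = $557.15
457(b) deferral: $7,340.62 × 0.0982 = $720.85
Pre-tax total = $557.15 + $720.85 = $1,278.00
Taxable wages = $7,340.62 − $1,278.00 = $6,062.62
City income tax: $6,062.62 × 0.025 = $151.57
State income tax: $6,062.62 × 0.09 = $545.64
Paid family leave insurance: $7,340.62 × 0.0118 = $86.62
State unemployment insurance (employee share): $7,340.62 × 0.0035 = $25.69
Legal plan premium: $189.06
Union dues: $320.38
Total deductions = $557.15 + $720.85 + $151.57 + $545.64 + $86.62 + $25.69 + $189.06 + $320.38 = $2,596.96
Net pay = $7,340.62 − $2,596.96 = $4,743.66

$4,743.66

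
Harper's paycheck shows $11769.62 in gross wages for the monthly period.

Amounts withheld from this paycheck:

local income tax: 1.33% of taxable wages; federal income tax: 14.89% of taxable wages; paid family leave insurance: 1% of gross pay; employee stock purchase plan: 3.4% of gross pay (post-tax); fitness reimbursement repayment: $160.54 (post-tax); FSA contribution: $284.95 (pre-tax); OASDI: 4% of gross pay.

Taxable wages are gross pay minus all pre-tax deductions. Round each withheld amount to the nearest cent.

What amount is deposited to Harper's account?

FSA contribution: $284.95
Taxable wages = $11769.62 − $284.95 = $11484.67
Federal income tax: $11484.67 × 0.1489 = $1710.07
Local income tax: $11484.67 × 0.0133 = $152.75
Paid family leave insurance: $11769.62 × 0.01 = $117.70
OASDI: $11769.62 × 0.04 = $470.78
Fitness reimbursement repayment: $160.54
Employee stock purchase plan: $11769.62 × 0.034 = $400.17
Total deductions = $284.95 + $1710.07 + $152.75 + $117.70 + $470.78 + $160.54 + $400.17 = $3296.96
Net pay = $11769.62 − $3296.96 = $8472.66

$8472.66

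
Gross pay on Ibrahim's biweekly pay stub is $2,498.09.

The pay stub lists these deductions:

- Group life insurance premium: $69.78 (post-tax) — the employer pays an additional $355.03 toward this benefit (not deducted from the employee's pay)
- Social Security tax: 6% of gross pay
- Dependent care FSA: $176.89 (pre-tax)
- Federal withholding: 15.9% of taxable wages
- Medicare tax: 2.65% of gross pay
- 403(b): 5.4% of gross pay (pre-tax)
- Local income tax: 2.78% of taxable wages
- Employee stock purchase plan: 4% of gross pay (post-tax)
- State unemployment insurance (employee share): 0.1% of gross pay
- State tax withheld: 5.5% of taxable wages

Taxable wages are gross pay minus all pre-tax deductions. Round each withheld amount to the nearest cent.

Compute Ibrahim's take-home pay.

$1,269.36

403(b): $2,498.09 × 0.054 = $134.90
Dependent care FSA: $176.89
Pre-tax total = $134.90 + $176.89 = $311.79
Taxable wages = $2,498.09 − $311.79 = $2,186.30
Federal withholding: $2,186.30 × 0.159 = $347.62
Local income tax: $2,186.30 × 0.0278 = $60.78
State tax withheld: $2,186.30 × 0.055 = $120.25
Medicare tax: $2,498.09 × 0.0265 = $66.20
Social Security tax: $2,498.09 × 0.06 = $149.89
State unemployment insurance (employee share): $2,498.09 × 0.001 = $2.50
Employee stock purchase plan: $2,498.09 × 0.04 = $99.92
Group life insurance premium: $69.78
(Employer's $355.03 toward group life insurance premium is not withheld from the employee.)
Total deductions = $134.90 + $176.89 + $347.62 + $60.78 + $120.25 + $66.20 + $149.89 + $2.50 + $99.92 + $69.78 = $1,228.73
Net pay = $2,498.09 − $1,228.73 = $1,269.36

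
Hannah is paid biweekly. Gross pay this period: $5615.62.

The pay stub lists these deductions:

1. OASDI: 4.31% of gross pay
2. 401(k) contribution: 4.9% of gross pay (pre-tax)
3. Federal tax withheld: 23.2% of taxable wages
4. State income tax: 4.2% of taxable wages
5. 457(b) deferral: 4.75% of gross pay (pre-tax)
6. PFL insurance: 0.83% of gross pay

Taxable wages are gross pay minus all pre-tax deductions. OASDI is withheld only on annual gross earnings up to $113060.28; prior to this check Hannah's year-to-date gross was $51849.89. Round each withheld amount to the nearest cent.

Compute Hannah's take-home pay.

$3394.87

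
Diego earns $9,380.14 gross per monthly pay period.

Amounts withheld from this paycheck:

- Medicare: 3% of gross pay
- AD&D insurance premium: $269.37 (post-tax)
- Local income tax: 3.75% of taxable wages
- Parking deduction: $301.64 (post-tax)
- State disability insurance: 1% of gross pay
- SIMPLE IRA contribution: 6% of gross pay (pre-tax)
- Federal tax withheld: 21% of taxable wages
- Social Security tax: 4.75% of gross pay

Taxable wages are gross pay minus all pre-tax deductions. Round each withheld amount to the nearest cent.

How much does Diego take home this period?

SIMPLE IRA contribution: $9,380.14 × 0.06 = $562.81
Taxable wages = $9,380.14 − $562.81 = $8,817.33
Federal tax withheld: $8,817.33 × 0.21 = $1,851.64
Local income tax: $8,817.33 × 0.0375 = $330.65
State disability insurance: $9,380.14 × 0.01 = $93.80
Medicare: $9,380.14 × 0.03 = $281.40
Social Security tax: $9,380.14 × 0.0475 = $445.56
AD&D insurance premium: $269.37
Parking deduction: $301.64
Total deductions = $562.81 + $1,851.64 + $330.65 + $93.80 + $281.40 + $445.56 + $269.37 + $301.64 = $4,136.87
Net pay = $9,380.14 − $4,136.87 = $5,243.27

$5,243.27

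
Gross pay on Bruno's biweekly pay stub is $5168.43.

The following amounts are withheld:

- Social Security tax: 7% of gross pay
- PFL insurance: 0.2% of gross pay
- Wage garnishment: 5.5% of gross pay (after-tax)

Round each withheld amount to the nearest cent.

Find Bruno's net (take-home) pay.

$4512.04

Social Security tax: $5168.43 × 0.07 = $361.79
PFL insurance: $5168.43 × 0.002 = $10.34
Wage garnishment: $5168.43 × 0.055 = $284.26
Total deductions = $361.79 + $10.34 + $284.26 = $656.39
Net pay = $5168.43 − $656.39 = $4512.04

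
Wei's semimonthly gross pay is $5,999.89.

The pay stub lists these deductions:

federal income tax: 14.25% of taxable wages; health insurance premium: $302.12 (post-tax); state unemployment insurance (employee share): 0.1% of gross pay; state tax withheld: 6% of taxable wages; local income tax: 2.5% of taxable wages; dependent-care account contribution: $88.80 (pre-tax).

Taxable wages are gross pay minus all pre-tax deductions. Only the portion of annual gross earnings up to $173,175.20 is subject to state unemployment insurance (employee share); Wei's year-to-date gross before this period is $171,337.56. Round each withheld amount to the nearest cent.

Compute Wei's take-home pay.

Dependent-care account contribution: $88.80
Taxable wages = $5,999.89 − $88.80 = $5,911.09
State tax withheld: $5,911.09 × 0.06 = $354.67
Local income tax: $5,911.09 × 0.025 = $147.78
Federal income tax: $5,911.09 × 0.1425 = $842.33
State unemployment insurance (employee share): only $173,175.20 − $171,337.56 = $1,837.64 of this check is subject → $1,837.64 × 0.001 = $1.84
Health insurance premium: $302.12
Total deductions = $88.80 + $354.67 + $147.78 + $842.33 + $1.84 + $302.12 = $1,737.54
Net pay = $5,999.89 − $1,737.54 = $4,262.35

$4,262.35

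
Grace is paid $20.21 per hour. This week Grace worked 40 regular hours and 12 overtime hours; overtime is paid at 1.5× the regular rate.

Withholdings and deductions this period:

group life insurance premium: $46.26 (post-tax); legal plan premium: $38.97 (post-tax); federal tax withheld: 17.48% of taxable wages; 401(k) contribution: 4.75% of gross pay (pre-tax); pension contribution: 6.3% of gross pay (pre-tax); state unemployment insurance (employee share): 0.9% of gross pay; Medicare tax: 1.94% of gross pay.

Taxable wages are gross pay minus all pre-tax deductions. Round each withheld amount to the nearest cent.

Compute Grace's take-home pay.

Regular pay: 40 × $20.21 = $808.40
Overtime pay: 12 × $20.21 × 1.5 = $363.78
Gross pay = $808.40 + $363.78 = $1,172.18
401(k) contribution: $1,172.18 × 0.0475 = $55.68
Pension contribution: $1,172.18 × 0.063 = $73.85
Pre-tax total = $55.68 + $73.85 = $129.53
Taxable wages = $1,172.18 − $129.53 = $1,042.65
Federal tax withheld: $1,042.65 × 0.1748 = $182.26
State unemployment insurance (employee share): $1,172.18 × 0.009 = $10.55
Medicare tax: $1,172.18 × 0.0194 = $22.74
Legal plan premium: $38.97
Group life insurance premium: $46.26
Total deductions = $55.68 + $73.85 + $182.26 + $10.55 + $22.74 + $38.97 + $46.26 = $430.31
Net pay = $1,172.18 − $430.31 = $741.87

$741.87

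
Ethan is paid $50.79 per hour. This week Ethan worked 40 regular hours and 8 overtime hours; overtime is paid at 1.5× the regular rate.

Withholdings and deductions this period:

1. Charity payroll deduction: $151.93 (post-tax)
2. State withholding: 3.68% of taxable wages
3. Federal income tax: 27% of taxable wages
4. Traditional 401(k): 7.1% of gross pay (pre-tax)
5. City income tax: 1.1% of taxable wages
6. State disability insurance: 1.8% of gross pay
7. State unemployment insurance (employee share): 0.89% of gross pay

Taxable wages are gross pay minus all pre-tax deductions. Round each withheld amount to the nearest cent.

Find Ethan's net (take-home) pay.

Regular pay: 40 × $50.79 = $2,031.60
Overtime pay: 8 × $50.79 × 1.5 = $609.48
Gross pay = $2,031.60 + $609.48 = $2,641.08
Traditional 401(k): $2,641.08 × 0.071 = $187.52
Taxable wages = $2,641.08 − $187.52 = $2,453.56
City income tax: $2,453.56 × 0.011 = $26.99
State withholding: $2,453.56 × 0.0368 = $90.29
Federal income tax: $2,453.56 × 0.27 = $662.46
State disability insurance: $2,641.08 × 0.018 = $47.54
State unemployment insurance (employee share): $2,641.08 × 0.0089 = $23.51
Charity payroll deduction: $151.93
Total deductions = $187.52 + $26.99 + $90.29 + $662.46 + $47.54 + $23.51 + $151.93 = $1,190.24
Net pay = $2,641.08 − $1,190.24 = $1,450.84

$1,450.84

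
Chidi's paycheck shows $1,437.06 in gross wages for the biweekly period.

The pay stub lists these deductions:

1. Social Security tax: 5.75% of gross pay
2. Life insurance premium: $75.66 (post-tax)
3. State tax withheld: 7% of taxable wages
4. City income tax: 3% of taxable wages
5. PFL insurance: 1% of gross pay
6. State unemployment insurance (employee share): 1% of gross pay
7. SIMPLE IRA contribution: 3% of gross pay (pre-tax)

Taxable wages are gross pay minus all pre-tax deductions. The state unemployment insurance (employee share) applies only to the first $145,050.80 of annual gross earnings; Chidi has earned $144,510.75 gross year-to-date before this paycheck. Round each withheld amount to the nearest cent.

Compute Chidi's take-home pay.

$1,076.49

SIMPLE IRA contribution: $1,437.06 × 0.03 = $43.11
Taxable wages = $1,437.06 − $43.11 = $1,393.95
City income tax: $1,393.95 × 0.03 = $41.82
State tax withheld: $1,393.95 × 0.07 = $97.58
Social Security tax: $1,437.06 × 0.0575 = $82.63
State unemployment insurance (employee share): only $145,050.80 − $144,510.75 = $540.05 of this check is subject → $540.05 × 0.01 = $5.40
PFL insurance: $1,437.06 × 0.01 = $14.37
Life insurance premium: $75.66
Total deductions = $43.11 + $41.82 + $97.58 + $82.63 + $5.40 + $14.37 + $75.66 = $360.57
Net pay = $1,437.06 − $360.57 = $1,076.49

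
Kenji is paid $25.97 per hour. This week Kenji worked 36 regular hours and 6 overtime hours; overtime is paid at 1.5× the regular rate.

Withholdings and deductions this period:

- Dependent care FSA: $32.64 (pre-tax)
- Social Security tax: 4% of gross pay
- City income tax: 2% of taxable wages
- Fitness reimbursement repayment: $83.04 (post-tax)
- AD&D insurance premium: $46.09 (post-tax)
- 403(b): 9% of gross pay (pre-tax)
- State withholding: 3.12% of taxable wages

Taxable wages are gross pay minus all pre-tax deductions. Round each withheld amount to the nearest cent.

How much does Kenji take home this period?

Regular pay: 36 × $25.97 = $934.92
Overtime pay: 6 × $25.97 × 1.5 = $233.73
Gross pay = $934.92 + $233.73 = $1,168.65
Dependent care FSA: $32.64
403(b): $1,168.65 × 0.09 = $105.18
Pre-tax total = $32.64 + $105.18 = $137.82
Taxable wages = $1,168.65 − $137.82 = $1,030.83
City income tax: $1,030.83 × 0.02 = $20.62
State withholding: $1,030.83 × 0.0312 = $32.16
Social Security tax: $1,168.65 × 0.04 = $46.75
AD&D insurance premium: $46.09
Fitness reimbursement repayment: $83.04
Total deductions = $32.64 + $105.18 + $20.62 + $32.16 + $46.75 + $46.09 + $83.04 = $366.48
Net pay = $1,168.65 − $366.48 = $802.17

$802.17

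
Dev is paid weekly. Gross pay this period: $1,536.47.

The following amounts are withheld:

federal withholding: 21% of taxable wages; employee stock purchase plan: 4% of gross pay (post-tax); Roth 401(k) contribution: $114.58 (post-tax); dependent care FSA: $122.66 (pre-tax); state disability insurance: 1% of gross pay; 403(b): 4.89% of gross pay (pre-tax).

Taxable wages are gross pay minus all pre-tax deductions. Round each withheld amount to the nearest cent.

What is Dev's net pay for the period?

403(b): $1,536.47 × 0.0489 = $75.13
Dependent care FSA: $122.66
Pre-tax total = $75.13 + $122.66 = $197.79
Taxable wages = $1,536.47 − $197.79 = $1,338.68
Federal withholding: $1,338.68 × 0.21 = $281.12
State disability insurance: $1,536.47 × 0.01 = $15.36
Employee stock purchase plan: $1,536.47 × 0.04 = $61.46
Roth 401(k) contribution: $114.58
Total deductions = $75.13 + $122.66 + $281.12 + $15.36 + $61.46 + $114.58 = $670.31
Net pay = $1,536.47 − $670.31 = $866.16

$866.16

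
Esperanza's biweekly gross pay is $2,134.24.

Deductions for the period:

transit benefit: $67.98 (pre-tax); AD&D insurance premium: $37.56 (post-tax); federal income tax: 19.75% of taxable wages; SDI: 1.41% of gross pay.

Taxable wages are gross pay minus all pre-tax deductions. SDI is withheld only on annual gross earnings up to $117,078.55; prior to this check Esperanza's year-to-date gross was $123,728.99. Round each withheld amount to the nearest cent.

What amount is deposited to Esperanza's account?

Transit benefit: $67.98
Taxable wages = $2,134.24 − $67.98 = $2,066.26
Federal income tax: $2,066.26 × 0.1975 = $408.09
SDI: annual cap $117,078.55 already reached (YTD $123,728.99), so $0.00
AD&D insurance premium: $37.56
Total deductions = $67.98 + $408.09 + $0.00 + $37.56 = $513.63
Net pay = $2,134.24 − $513.63 = $1,620.61

$1,620.61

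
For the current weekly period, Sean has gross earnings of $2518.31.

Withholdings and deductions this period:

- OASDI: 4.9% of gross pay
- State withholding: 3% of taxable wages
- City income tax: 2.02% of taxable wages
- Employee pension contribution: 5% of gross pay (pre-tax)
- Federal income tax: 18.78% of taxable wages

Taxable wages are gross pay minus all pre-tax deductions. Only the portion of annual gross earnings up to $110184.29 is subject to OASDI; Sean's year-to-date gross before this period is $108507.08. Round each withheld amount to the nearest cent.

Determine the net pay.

$1740.82

Employee pension contribution: $2518.31 × 0.05 = $125.92
Taxable wages = $2518.31 − $125.92 = $2392.39
Federal income tax: $2392.39 × 0.1878 = $449.29
City income tax: $2392.39 × 0.0202 = $48.33
State withholding: $2392.39 × 0.03 = $71.77
OASDI: only $110184.29 − $108507.08 = $1677.21 of this check is subject → $1677.21 × 0.049 = $82.18
Total deductions = $125.92 + $449.29 + $48.33 + $71.77 + $82.18 = $777.49
Net pay = $2518.31 − $777.49 = $1740.82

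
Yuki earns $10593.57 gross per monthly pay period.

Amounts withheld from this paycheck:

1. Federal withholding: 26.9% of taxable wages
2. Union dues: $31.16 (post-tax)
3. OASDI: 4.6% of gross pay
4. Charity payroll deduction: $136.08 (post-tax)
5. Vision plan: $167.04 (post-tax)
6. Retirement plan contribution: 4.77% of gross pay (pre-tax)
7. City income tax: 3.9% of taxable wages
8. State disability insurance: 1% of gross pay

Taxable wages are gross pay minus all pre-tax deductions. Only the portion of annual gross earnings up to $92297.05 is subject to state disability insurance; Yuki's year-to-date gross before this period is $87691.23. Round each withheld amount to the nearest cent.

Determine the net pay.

Retirement plan contribution: $10593.57 × 0.0477 = $505.31
Taxable wages = $10593.57 − $505.31 = $10088.26
City income tax: $10088.26 × 0.039 = $393.44
Federal withholding: $10088.26 × 0.269 = $2713.74
OASDI: $10593.57 × 0.046 = $487.30
State disability insurance: only $92297.05 − $87691.23 = $4605.82 of this check is subject → $4605.82 × 0.01 = $46.06
Vision plan: $167.04
Charity payroll deduction: $136.08
Union dues: $31.16
Total deductions = $505.31 + $393.44 + $2713.74 + $487.30 + $46.06 + $167.04 + $136.08 + $31.16 = $4480.13
Net pay = $10593.57 − $4480.13 = $6113.44

$6113.44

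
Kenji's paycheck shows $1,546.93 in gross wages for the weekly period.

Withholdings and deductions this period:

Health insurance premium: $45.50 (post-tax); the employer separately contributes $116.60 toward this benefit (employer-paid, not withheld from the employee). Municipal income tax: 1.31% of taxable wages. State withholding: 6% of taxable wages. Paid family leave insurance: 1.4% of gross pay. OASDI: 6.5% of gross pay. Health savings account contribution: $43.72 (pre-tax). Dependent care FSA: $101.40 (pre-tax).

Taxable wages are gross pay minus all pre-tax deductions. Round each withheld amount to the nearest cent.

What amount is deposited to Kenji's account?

Health savings account contribution: $43.72
Dependent care FSA: $101.40
Pre-tax total = $43.72 + $101.40 = $145.12
Taxable wages = $1,546.93 − $145.12 = $1,401.81
Municipal income tax: $1,401.81 × 0.0131 = $18.36
State withholding: $1,401.81 × 0.06 = $84.11
OASDI: $1,546.93 × 0.065 = $100.55
Paid family leave insurance: $1,546.93 × 0.014 = $21.66
Health insurance premium: $45.50
(Employer's $116.60 toward health insurance premium is not withheld from the employee.)
Total deductions = $43.72 + $101.40 + $18.36 + $84.11 + $100.55 + $21.66 + $45.50 = $415.30
Net pay = $1,546.93 − $415.30 = $1,131.63

$1,131.63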